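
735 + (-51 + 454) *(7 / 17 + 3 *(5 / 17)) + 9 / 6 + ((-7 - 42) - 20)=40427 / 34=1189.03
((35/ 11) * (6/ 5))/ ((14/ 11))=3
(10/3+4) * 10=220/3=73.33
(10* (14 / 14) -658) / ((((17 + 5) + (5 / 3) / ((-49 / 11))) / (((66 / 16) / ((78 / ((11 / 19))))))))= -130977 / 142766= -0.92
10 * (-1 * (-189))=1890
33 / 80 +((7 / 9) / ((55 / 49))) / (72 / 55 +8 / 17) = 60043 / 74880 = 0.80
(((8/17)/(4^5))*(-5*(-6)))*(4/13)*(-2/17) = -15/30056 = -0.00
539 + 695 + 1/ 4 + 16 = 5001/ 4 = 1250.25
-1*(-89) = 89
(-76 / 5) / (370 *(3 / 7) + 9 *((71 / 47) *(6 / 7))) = -6251 / 70005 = -0.09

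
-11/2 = -5.50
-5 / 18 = -0.28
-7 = -7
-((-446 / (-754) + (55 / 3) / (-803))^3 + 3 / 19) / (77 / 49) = -25585058189581751 / 117625824664957323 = -0.22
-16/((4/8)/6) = -192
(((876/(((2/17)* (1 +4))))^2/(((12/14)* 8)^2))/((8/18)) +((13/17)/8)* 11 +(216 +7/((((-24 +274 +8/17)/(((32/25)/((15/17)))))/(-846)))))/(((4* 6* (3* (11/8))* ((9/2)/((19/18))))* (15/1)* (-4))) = -2339255187398647/557244800640000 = -4.20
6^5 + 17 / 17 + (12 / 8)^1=15557 / 2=7778.50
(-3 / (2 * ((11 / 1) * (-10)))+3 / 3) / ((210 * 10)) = 223 / 462000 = 0.00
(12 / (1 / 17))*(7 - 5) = 408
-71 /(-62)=71 /62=1.15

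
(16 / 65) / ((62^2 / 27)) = 108 / 62465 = 0.00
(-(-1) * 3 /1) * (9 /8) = 27 /8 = 3.38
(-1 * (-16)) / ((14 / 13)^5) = 371293 / 33614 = 11.05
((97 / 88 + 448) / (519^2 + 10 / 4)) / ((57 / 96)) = 316168 / 112593943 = 0.00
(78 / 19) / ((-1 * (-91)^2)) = -6 / 12103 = -0.00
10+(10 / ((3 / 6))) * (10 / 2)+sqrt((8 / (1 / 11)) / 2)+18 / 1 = 2 * sqrt(11)+128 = 134.63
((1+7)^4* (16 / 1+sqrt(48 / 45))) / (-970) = -32768 / 485-8192* sqrt(15) / 7275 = -71.92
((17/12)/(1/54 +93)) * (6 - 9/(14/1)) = 11475/140644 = 0.08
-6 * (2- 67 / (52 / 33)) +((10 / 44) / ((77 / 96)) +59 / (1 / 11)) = 19652405 / 22022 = 892.40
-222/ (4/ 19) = -2109/ 2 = -1054.50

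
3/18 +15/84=29/84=0.35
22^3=10648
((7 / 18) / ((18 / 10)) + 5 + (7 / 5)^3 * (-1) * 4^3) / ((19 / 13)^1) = -44857787 / 384750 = -116.59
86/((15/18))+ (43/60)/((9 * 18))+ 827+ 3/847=930.21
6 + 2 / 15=92 / 15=6.13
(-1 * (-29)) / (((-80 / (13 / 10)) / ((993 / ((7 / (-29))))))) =10856469 / 5600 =1938.66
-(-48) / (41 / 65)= 3120 / 41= 76.10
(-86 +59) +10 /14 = -184 /7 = -26.29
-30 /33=-10 /11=-0.91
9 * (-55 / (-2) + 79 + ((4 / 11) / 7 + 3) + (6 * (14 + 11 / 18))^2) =10803865 / 154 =70154.97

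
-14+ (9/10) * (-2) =-79/5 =-15.80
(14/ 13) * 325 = 350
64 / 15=4.27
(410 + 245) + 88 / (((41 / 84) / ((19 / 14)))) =36887 / 41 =899.68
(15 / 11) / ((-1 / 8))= -120 / 11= -10.91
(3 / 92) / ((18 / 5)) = 5 / 552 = 0.01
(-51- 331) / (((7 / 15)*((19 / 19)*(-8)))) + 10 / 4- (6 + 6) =2599 / 28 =92.82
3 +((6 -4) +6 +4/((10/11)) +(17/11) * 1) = 16.95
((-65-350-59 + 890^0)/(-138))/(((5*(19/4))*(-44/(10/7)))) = -43/9177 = -0.00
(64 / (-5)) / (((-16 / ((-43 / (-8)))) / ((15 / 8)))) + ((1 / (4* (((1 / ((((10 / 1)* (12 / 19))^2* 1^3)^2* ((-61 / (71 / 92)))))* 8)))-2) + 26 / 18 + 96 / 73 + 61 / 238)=-45385869779043671 / 11574575340048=-3921.17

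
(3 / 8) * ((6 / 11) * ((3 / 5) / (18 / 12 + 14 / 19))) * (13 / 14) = 6669 / 130900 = 0.05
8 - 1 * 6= 2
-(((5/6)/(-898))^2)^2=-625/842772484935936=-0.00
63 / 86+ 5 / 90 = 305 / 387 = 0.79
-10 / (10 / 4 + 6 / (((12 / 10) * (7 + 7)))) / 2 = -1.75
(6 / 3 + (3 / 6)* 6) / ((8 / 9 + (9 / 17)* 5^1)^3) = 17907885 / 158340421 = 0.11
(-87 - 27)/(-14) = 57/7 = 8.14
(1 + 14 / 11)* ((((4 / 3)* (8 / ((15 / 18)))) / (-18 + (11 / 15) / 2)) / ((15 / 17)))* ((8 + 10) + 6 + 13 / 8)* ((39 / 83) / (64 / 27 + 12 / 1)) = -73394100 / 46848769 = -1.57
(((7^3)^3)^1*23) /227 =928132961 /227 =4088691.46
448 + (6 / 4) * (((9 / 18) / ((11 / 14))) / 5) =49301 / 110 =448.19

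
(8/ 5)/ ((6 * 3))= 4/ 45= 0.09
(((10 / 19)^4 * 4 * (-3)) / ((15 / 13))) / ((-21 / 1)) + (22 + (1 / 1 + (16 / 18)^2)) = 1760707969 / 73892007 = 23.83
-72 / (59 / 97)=-6984 / 59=-118.37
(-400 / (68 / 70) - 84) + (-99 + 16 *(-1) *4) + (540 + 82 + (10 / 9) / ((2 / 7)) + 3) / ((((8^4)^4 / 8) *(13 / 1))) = -11525371153417740809 / 17495429021171712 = -658.76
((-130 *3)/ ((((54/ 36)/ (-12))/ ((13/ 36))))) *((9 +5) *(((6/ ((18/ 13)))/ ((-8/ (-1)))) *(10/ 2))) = 42719.44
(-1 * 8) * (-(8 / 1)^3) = 4096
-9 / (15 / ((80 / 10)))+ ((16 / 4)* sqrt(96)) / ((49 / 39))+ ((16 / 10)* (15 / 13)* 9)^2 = 624* sqrt(6) / 49+ 229224 / 845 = 302.46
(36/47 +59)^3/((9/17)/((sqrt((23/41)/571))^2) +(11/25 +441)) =216656630035975/994889192473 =217.77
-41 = -41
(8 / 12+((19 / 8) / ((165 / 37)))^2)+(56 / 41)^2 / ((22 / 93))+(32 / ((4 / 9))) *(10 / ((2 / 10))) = 10570189776529 / 2928974400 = 3608.84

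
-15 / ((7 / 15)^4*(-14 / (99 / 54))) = 2784375 / 67228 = 41.42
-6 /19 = -0.32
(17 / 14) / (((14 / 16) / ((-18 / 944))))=-153 / 5782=-0.03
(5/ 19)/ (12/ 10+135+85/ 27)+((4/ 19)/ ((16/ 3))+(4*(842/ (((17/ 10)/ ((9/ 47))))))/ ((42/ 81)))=365680238568/ 499773701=731.69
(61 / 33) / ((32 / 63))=1281 / 352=3.64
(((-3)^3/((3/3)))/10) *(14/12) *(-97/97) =63/20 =3.15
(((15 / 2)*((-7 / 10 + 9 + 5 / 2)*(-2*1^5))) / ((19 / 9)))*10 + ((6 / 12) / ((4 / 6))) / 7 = -408183 / 532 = -767.26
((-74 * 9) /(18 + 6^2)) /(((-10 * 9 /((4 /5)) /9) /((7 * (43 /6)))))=49.50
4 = 4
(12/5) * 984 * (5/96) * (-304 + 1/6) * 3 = -224229/2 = -112114.50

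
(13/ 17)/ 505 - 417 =-3579932/ 8585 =-417.00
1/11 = 0.09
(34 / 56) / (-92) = -0.01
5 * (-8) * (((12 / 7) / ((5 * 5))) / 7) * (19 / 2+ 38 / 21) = -4.43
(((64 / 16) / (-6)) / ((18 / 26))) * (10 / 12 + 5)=-455 / 81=-5.62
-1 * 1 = -1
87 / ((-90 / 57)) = -551 / 10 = -55.10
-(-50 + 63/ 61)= 2987/ 61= 48.97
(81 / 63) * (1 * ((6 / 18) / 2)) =3 / 14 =0.21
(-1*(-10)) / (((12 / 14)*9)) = 35 / 27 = 1.30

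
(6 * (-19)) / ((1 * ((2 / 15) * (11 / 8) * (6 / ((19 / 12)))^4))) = -12380495 / 4105728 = -3.02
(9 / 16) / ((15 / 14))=21 / 40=0.52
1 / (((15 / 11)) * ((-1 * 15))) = -11 / 225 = -0.05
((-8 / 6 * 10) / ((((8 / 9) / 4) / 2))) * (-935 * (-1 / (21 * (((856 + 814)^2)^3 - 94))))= -18700 / 75921865587291499671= -0.00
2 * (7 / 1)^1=14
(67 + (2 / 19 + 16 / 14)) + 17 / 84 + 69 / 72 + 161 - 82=157907 / 1064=148.41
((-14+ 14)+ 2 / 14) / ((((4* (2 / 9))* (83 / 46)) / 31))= 6417 / 2324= 2.76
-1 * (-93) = 93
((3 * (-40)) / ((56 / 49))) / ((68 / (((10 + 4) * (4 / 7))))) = -210 / 17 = -12.35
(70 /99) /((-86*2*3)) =-0.00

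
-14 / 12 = -1.17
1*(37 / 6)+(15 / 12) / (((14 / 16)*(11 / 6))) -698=-319267 / 462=-691.05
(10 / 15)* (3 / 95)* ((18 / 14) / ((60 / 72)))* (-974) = -105192 / 3325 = -31.64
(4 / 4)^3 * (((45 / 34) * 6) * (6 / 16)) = 405 / 136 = 2.98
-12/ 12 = -1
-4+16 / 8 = -2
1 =1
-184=-184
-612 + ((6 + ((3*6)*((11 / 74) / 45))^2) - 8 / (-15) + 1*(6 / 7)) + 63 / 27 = -432868414 / 718725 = -602.27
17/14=1.21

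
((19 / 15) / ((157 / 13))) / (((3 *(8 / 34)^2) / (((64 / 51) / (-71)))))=-16796 / 1504845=-0.01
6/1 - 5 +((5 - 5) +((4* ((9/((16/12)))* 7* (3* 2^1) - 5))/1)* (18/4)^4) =3654485/8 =456810.62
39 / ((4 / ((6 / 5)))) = 117 / 10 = 11.70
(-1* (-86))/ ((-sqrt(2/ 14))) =-86* sqrt(7) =-227.53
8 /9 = 0.89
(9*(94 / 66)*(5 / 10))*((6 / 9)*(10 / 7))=470 / 77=6.10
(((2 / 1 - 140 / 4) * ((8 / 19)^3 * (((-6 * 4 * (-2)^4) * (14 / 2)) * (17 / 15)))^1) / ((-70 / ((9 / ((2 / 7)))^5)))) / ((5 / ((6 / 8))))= -427589299678464 / 857375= -498719113.20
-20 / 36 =-5 / 9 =-0.56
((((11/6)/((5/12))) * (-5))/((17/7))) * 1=-154/17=-9.06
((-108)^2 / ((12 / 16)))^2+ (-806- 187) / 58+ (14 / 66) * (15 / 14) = 77154835187 / 319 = 241864687.11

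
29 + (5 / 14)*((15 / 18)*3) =29.89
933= 933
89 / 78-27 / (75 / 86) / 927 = 222467 / 200850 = 1.11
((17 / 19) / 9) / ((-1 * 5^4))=-17 / 106875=-0.00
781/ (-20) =-781/ 20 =-39.05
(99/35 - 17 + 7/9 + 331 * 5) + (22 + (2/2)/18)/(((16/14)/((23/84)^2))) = 1192462289/725760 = 1643.05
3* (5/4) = 15/4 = 3.75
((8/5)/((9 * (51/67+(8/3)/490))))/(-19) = -26264/2151921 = -0.01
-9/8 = -1.12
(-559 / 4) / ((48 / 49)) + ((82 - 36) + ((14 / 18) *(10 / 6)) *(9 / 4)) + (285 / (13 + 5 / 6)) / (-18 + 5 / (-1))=-34688411 / 366528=-94.64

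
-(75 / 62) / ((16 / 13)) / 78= -25 / 1984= -0.01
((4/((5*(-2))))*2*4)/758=-8/1895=-0.00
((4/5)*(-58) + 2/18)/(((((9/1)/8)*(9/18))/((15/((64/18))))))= -2083/6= -347.17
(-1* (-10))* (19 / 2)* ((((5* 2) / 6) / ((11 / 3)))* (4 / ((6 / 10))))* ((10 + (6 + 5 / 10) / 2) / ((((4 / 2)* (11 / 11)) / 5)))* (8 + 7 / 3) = 19510625 / 198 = 98538.51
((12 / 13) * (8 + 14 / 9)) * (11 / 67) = 3784 / 2613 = 1.45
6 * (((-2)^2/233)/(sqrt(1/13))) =0.37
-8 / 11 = -0.73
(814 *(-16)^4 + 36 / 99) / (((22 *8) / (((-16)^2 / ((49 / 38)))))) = 60175423.10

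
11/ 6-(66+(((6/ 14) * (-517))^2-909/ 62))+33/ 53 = -11869013536/ 241521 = -49142.78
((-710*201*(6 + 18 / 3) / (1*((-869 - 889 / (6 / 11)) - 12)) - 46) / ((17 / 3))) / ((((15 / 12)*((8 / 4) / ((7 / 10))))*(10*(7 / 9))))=25871751 / 6402625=4.04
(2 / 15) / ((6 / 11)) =11 / 45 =0.24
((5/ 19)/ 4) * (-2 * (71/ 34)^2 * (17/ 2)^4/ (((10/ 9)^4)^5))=-17711882766361627666808049/ 48640000000000000000000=-364.14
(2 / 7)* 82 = 164 / 7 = 23.43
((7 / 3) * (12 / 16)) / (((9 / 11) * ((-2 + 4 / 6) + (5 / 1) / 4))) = -77 / 3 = -25.67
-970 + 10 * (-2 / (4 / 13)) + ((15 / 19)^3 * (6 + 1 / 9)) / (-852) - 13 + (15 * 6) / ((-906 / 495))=-322724752513 / 294141356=-1097.18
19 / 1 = 19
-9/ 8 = -1.12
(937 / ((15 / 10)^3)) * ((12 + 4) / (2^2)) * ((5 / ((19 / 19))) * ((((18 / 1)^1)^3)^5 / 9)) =4162371856881895342080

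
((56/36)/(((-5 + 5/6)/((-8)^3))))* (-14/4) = -50176/75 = -669.01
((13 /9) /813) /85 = 13 /621945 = 0.00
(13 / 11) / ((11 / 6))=78 / 121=0.64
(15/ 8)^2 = 225/ 64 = 3.52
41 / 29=1.41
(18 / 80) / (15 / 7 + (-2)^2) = 63 / 1720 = 0.04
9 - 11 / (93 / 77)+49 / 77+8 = 8725 / 1023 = 8.53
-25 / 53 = -0.47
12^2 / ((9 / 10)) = 160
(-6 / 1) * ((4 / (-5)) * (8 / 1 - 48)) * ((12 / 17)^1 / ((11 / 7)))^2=-1354752 / 34969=-38.74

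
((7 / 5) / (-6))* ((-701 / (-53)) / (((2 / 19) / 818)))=-38132297 / 1590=-23982.58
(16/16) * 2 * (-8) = -16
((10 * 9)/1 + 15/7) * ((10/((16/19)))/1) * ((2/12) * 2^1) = 20425/56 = 364.73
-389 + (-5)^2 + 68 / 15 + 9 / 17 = -91529 / 255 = -358.94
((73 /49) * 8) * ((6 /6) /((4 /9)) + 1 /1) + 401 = 21547 /49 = 439.73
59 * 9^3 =43011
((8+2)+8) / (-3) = -6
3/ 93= 1/ 31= 0.03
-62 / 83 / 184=-31 / 7636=-0.00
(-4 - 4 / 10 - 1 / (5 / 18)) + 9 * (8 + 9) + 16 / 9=1321 / 9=146.78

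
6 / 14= 3 / 7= 0.43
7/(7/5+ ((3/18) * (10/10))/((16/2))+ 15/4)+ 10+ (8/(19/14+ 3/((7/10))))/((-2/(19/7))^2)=9583774/686273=13.96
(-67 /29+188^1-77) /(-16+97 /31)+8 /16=-7.94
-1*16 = -16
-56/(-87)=56/87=0.64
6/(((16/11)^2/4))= 363/32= 11.34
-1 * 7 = -7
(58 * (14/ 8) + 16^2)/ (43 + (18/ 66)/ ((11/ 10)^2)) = 951665/ 115066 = 8.27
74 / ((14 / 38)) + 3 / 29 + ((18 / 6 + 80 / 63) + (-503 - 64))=-660953 / 1827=-361.77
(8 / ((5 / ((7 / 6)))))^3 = 21952 / 3375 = 6.50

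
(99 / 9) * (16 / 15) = 176 / 15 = 11.73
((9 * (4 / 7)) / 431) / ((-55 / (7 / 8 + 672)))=-6921 / 47410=-0.15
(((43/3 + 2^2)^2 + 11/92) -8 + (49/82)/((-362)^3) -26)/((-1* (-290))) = 1.04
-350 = -350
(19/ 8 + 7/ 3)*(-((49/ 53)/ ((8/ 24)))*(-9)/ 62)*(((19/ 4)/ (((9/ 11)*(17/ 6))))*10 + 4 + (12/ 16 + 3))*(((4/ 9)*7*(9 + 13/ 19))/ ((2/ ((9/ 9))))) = 5135683777/ 6368268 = 806.45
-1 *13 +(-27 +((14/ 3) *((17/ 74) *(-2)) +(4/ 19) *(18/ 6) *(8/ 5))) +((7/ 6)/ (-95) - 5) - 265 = -6562067/ 21090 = -311.15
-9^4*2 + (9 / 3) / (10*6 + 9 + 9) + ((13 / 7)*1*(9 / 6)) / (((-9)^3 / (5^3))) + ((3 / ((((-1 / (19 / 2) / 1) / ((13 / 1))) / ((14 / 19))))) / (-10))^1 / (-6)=-5805542243 / 442260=-13126.99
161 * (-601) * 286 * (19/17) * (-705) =370688488170/17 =21805205186.47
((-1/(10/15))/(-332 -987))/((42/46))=0.00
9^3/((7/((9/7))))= 133.90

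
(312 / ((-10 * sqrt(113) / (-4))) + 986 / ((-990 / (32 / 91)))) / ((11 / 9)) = -15776 / 55055 + 5616 * sqrt(113) / 6215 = 9.32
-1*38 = -38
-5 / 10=-0.50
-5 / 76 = -0.07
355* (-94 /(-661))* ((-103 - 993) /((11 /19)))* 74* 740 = -5233469006.85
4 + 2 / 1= 6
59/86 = 0.69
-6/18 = -1/3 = -0.33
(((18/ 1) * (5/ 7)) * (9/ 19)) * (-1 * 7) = -810/ 19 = -42.63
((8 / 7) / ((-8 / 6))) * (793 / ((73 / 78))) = -371124 / 511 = -726.27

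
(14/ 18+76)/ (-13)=-691/ 117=-5.91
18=18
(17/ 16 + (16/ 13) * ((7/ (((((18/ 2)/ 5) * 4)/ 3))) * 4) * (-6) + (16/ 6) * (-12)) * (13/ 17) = -24355/ 272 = -89.54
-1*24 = -24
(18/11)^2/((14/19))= 3078/847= 3.63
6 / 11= 0.55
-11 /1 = -11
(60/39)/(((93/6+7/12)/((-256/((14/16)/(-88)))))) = 43253760/17563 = 2462.78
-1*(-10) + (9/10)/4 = 409/40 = 10.22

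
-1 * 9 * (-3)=27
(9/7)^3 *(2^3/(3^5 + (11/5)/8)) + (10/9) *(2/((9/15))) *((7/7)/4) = 89741885/90118791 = 1.00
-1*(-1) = 1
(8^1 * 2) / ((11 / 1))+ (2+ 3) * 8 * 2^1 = 896 / 11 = 81.45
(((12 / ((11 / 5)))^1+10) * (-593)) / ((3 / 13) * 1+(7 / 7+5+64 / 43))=-11270558 / 9493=-1187.25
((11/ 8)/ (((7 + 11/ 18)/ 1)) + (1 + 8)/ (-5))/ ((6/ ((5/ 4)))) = -1479/ 4384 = -0.34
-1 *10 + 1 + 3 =-6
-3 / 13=-0.23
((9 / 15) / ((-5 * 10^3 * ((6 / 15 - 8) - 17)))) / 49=1 / 10045000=0.00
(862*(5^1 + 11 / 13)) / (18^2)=16378 / 1053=15.55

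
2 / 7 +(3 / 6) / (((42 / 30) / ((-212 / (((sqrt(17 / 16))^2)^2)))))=-135102 / 2023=-66.78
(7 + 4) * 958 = 10538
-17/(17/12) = -12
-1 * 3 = -3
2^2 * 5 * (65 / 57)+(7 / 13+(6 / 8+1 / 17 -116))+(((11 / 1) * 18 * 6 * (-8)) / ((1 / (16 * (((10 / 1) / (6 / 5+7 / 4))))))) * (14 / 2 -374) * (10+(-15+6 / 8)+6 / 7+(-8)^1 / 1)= -44851843811568173 / 20810244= -2155277170.78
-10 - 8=-18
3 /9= 1 /3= 0.33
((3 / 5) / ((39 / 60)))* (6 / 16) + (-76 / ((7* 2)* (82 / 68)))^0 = 1.35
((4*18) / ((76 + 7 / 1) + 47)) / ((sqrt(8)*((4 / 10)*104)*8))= 9*sqrt(2) / 21632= 0.00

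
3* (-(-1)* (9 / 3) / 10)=0.90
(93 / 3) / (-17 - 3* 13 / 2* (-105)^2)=-62 / 430009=-0.00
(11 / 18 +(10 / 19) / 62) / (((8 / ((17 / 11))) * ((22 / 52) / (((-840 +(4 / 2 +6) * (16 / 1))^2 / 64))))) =2240.98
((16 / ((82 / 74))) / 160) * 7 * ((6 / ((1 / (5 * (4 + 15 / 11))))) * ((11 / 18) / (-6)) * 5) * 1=-76405 / 1476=-51.76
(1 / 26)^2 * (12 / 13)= 0.00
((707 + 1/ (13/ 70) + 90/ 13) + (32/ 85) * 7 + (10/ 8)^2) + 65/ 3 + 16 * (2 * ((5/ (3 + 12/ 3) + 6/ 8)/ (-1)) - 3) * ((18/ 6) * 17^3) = -518809688323/ 371280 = -1397354.26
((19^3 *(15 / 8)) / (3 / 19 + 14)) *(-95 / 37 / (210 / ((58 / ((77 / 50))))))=-8975858875 / 21458668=-418.29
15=15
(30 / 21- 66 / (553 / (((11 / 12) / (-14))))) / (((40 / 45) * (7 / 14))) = 200169 / 61936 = 3.23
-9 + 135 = 126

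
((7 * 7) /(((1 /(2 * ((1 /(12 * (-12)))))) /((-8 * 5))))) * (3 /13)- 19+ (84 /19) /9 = -3020 /247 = -12.23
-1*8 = -8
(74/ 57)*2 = 148/ 57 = 2.60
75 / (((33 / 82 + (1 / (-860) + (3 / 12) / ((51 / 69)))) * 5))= 20.28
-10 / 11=-0.91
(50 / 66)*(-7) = -175 / 33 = -5.30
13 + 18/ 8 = 15.25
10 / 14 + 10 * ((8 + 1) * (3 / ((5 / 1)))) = 383 / 7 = 54.71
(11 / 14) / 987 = 11 / 13818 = 0.00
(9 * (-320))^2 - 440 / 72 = 74649545 / 9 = 8294393.89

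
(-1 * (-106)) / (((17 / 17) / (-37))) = -3922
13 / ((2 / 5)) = 65 / 2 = 32.50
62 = 62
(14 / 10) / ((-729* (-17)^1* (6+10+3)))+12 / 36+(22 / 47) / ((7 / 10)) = 388130408 / 387343215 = 1.00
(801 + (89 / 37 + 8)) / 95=8.54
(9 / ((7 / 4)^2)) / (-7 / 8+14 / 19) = -7296 / 343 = -21.27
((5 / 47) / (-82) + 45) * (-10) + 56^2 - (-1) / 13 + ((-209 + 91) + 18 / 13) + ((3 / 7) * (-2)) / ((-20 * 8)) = 36046102513 / 14028560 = 2569.48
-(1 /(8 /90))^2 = -2025 /16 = -126.56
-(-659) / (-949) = -659 / 949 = -0.69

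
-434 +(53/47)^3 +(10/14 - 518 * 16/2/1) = -3325550604/726761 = -4575.85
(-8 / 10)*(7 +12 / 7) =-244 / 35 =-6.97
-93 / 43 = -2.16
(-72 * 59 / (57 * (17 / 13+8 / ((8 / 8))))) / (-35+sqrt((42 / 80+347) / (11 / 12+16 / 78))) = 92040 * sqrt(37949730) / 3682103689+1127490000 / 3682103689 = 0.46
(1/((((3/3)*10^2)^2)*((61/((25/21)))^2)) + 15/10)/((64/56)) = 39383065/30006144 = 1.31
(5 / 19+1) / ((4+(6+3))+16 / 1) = 0.04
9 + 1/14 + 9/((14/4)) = 163/14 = 11.64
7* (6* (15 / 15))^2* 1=252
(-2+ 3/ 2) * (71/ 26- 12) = 241/ 52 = 4.63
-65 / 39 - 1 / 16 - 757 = -36419 / 48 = -758.73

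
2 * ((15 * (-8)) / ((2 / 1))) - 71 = -191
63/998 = 0.06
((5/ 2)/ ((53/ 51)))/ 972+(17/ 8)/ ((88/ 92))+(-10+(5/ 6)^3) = -5437997/ 755568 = -7.20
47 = 47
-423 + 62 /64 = -13505 /32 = -422.03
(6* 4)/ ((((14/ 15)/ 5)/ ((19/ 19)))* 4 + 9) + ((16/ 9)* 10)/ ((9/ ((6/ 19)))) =1157320/ 375003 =3.09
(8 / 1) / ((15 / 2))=16 / 15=1.07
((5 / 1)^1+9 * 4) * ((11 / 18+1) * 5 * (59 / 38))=350755 / 684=512.80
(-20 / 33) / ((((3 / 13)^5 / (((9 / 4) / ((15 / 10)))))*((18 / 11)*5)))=-371293 / 2187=-169.77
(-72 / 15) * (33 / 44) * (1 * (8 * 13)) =-1872 / 5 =-374.40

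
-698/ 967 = -0.72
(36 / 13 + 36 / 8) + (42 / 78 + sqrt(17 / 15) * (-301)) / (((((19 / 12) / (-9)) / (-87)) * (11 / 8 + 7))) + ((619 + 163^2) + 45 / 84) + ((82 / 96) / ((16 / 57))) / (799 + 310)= 895469323509729 / 32888291072 - 7541856 * sqrt(255) / 6365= 8306.35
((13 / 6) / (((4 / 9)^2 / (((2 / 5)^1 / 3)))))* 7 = 819 / 80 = 10.24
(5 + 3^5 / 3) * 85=7310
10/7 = 1.43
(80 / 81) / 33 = 80 / 2673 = 0.03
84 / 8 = 21 / 2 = 10.50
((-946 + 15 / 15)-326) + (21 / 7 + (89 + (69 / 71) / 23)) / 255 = -4600984 / 3621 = -1270.64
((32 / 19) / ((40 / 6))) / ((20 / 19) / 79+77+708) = 1896 / 5891525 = 0.00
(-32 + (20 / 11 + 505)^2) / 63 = 31076753 / 7623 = 4076.71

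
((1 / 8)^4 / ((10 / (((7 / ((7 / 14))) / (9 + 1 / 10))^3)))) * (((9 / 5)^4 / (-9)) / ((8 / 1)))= -729 / 56243200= -0.00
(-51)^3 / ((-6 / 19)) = 840123 / 2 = 420061.50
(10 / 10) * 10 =10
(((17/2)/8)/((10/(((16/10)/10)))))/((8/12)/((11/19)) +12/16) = 561/62750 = 0.01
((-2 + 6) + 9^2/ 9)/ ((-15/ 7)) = -91/ 15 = -6.07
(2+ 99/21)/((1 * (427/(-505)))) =-23735/2989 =-7.94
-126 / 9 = -14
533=533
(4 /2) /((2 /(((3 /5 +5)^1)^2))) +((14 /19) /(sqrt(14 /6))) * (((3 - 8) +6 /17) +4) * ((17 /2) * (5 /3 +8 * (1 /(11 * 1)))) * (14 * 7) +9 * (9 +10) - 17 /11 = 55224 /275 - 7742 * sqrt(21) /57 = -421.61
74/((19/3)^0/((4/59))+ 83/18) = 2664/697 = 3.82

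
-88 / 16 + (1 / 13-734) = -19225 / 26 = -739.42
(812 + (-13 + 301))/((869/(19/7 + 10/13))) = 31700/7189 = 4.41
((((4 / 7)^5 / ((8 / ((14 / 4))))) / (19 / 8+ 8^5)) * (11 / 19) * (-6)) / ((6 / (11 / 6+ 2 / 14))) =-21248 / 22831990167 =-0.00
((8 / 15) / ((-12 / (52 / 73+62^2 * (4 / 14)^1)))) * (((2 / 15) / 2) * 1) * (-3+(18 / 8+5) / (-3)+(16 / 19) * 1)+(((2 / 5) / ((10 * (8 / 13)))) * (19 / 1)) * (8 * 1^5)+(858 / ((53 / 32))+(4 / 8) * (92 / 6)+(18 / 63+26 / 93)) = 1186679718146 / 2153504745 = 551.05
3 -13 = -10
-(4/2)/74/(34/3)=-3/1258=-0.00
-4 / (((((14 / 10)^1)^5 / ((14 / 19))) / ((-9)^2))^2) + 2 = -1020994063678 / 2081093161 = -490.60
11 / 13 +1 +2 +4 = 102 / 13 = 7.85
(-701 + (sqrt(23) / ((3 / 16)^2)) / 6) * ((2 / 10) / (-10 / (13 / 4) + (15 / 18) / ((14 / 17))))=765492 / 11275-46592 * sqrt(23) / 101475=65.69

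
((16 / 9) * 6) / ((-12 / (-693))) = 616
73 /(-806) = -73 /806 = -0.09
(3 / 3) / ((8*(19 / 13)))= 0.09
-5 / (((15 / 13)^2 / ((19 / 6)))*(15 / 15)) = -3211 / 270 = -11.89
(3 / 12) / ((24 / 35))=35 / 96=0.36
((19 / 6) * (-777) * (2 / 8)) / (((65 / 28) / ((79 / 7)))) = -388759 / 130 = -2990.45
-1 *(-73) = 73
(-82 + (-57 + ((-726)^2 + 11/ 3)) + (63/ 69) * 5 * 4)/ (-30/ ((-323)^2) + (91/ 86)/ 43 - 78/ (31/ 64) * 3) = -434870054287991732/ 398652975123987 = -1090.85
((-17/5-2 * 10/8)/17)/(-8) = 0.04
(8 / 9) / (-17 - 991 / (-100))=-0.13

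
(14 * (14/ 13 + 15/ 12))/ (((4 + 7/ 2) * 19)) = 847/ 3705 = 0.23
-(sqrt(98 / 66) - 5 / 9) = 5 / 9 - 7* sqrt(33) / 33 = -0.66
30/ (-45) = -2/ 3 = -0.67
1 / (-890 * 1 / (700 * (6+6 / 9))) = -1400 / 267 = -5.24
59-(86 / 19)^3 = -231375 / 6859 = -33.73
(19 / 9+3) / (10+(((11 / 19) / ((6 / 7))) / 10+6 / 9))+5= 201035 / 36711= 5.48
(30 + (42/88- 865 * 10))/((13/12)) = -1137777/143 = -7956.48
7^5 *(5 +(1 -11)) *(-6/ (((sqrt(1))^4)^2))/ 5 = 100842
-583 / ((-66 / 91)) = 4823 / 6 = 803.83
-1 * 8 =-8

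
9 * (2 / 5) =18 / 5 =3.60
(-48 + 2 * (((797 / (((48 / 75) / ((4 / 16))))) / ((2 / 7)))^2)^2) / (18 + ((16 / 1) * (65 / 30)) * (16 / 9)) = 10217608178465970621387 / 288568115200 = 35407959647.19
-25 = -25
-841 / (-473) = 841 / 473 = 1.78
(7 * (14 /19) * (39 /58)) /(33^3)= 637 /6600429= 0.00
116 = 116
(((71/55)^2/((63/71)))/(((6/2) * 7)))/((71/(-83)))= -418403/4002075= -0.10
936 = 936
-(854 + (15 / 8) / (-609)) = -1386891 / 1624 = -854.00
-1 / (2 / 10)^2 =-25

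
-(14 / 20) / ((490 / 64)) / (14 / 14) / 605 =-16 / 105875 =-0.00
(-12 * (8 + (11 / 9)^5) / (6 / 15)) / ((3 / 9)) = -6334430 / 6561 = -965.47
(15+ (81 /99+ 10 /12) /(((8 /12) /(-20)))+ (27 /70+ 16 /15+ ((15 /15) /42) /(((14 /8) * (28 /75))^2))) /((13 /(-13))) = 33.04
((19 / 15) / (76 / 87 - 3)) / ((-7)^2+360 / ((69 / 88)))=-437 / 372775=-0.00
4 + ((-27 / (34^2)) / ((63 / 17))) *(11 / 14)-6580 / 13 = -43503021 / 86632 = -502.16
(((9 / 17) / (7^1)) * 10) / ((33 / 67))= 1.54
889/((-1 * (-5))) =889/5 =177.80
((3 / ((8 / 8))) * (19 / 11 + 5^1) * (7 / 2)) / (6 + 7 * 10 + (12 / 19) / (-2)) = 0.93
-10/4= -5/2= -2.50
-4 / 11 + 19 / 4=193 / 44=4.39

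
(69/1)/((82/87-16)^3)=-45436707/2248091000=-0.02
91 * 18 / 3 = 546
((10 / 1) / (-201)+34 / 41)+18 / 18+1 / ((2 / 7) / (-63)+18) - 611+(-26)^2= 4371053161 / 65400576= 66.84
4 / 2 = 2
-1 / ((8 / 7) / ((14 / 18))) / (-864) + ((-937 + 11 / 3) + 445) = -30378191 / 62208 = -488.33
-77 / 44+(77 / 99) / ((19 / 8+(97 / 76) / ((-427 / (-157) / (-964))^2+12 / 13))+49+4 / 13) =-1800628911344282047 / 1037621316940645284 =-1.74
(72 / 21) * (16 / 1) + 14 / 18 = 3505 / 63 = 55.63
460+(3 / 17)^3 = 2260007 / 4913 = 460.01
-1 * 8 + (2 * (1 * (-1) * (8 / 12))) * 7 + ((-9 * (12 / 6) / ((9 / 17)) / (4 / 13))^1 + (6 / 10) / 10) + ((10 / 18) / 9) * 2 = -127.65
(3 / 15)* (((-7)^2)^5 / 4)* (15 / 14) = 121060821 / 8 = 15132602.62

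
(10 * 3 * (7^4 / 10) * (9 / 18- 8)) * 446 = -24094035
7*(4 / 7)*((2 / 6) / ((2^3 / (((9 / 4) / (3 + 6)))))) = 1 / 24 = 0.04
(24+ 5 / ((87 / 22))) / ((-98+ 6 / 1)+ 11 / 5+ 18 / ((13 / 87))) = 142870 / 173391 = 0.82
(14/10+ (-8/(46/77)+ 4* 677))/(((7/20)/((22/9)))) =3031512/161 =18829.27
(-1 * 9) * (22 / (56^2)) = -99 / 1568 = -0.06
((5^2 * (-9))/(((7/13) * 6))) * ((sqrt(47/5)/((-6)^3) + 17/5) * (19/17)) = -3705/14 + 1235 * sqrt(235)/17136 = -263.54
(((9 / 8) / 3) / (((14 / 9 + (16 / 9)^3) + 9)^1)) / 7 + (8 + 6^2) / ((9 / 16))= 78.23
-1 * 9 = -9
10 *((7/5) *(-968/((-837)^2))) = -13552/700569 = -0.02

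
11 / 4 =2.75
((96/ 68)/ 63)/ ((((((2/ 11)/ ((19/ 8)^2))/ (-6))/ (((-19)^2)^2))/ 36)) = -4657542219/ 238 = -19569505.12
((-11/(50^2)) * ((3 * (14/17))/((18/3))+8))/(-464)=1573/19720000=0.00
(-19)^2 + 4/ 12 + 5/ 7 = 362.05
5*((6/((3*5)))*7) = 14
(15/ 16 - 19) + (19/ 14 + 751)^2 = 443762195/ 784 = 566023.21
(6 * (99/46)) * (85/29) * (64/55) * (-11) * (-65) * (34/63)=79347840/4669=16994.61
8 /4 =2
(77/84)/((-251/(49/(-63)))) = 77/27108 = 0.00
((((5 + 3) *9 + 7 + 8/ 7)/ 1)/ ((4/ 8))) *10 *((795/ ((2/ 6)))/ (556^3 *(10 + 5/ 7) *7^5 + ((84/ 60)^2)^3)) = 418120312500/ 3385289889975823543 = 0.00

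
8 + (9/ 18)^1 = 17/ 2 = 8.50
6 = 6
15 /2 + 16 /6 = 61 /6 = 10.17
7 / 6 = 1.17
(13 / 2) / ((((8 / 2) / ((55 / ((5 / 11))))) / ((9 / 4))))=14157 / 32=442.41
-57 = -57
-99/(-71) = 99/71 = 1.39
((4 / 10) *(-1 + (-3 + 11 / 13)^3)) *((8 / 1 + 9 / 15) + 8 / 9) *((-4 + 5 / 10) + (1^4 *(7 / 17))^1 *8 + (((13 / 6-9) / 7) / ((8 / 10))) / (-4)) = -1669009837 / 403369200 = -4.14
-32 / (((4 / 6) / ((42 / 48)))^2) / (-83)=441 / 664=0.66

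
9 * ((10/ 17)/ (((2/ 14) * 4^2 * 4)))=315/ 544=0.58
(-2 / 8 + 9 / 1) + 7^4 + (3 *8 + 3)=9747 / 4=2436.75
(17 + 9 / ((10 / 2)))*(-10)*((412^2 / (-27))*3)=31911872 / 9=3545763.56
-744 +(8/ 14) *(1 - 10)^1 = -749.14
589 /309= 1.91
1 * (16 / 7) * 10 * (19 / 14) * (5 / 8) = 950 / 49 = 19.39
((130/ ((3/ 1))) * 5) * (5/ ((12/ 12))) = 3250/ 3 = 1083.33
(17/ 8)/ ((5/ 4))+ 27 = 287/ 10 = 28.70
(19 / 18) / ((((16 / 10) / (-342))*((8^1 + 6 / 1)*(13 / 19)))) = -34295 / 1456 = -23.55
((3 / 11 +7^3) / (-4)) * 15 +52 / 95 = -1344628 / 1045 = -1286.73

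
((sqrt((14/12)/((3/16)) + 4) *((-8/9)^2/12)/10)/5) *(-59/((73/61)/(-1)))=57584 *sqrt(23)/1330425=0.21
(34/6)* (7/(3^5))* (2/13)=238/9477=0.03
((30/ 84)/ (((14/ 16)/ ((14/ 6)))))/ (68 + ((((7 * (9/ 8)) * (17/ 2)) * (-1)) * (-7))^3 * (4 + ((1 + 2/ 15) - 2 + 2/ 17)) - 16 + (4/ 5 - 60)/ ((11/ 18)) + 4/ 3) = 4505600/ 1582190637738529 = 0.00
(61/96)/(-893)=-61/85728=-0.00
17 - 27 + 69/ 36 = -97/ 12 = -8.08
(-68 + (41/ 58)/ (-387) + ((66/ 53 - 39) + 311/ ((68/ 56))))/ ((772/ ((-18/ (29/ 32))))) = -24327038408/ 6288492559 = -3.87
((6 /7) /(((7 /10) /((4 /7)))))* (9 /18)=120 /343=0.35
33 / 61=0.54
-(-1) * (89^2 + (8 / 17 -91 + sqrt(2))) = sqrt(2) + 133118 / 17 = 7831.88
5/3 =1.67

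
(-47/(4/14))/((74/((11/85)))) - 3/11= -77549/138380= -0.56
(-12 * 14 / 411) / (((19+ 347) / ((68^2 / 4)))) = -32368 / 25071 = -1.29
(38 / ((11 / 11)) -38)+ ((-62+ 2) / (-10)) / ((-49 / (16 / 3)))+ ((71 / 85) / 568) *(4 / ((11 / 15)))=-11821 / 18326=-0.65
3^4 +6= 87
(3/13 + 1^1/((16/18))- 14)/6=-1315/624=-2.11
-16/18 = -8/9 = -0.89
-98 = -98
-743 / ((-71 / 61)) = 45323 / 71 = 638.35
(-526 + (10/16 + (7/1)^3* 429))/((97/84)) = 24632433/194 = 126971.30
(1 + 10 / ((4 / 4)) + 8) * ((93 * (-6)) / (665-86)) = -3534 / 193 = -18.31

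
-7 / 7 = -1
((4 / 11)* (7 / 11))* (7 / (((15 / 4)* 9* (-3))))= -784 / 49005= -0.02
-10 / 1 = -10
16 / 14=8 / 7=1.14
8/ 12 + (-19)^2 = 1085/ 3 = 361.67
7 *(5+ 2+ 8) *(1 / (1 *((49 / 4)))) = 60 / 7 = 8.57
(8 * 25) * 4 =800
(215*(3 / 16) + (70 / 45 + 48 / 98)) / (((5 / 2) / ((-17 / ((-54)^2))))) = -5080909 / 51438240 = -0.10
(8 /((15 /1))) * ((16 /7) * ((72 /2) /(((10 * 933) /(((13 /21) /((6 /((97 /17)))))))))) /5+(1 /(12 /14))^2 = 1587406507 /1165783500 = 1.36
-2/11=-0.18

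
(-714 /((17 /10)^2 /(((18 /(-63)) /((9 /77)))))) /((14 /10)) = 22000 /51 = 431.37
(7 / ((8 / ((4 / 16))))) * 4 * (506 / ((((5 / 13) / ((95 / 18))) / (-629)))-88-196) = -275165765 / 72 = -3821746.74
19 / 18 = 1.06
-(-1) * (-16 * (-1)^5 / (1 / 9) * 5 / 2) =360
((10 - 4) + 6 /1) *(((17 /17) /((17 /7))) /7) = 12 /17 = 0.71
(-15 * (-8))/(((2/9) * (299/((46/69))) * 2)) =180/299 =0.60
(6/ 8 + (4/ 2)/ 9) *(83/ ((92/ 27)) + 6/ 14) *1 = 26605/ 1104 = 24.10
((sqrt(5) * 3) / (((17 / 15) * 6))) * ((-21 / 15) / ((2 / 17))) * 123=-2583 * sqrt(5) / 4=-1443.94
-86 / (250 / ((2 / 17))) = -86 / 2125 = -0.04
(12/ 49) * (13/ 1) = 3.18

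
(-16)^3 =-4096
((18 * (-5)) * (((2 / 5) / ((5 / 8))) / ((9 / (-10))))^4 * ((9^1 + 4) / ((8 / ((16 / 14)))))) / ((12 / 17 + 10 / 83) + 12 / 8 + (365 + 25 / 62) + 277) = -1192509833216 / 17988787506375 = -0.07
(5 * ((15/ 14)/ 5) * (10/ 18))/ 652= 25/ 27384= 0.00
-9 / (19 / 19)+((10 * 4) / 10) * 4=7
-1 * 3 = -3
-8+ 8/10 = -36/5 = -7.20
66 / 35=1.89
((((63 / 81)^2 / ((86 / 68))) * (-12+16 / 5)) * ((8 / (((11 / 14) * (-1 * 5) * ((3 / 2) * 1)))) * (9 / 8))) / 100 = 46648 / 725625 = 0.06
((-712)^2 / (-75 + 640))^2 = 256992219136 / 319225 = 805050.42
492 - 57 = 435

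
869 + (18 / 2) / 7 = 6092 / 7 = 870.29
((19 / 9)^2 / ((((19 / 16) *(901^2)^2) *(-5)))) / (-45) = 304 / 12010655239128225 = 0.00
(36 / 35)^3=46656 / 42875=1.09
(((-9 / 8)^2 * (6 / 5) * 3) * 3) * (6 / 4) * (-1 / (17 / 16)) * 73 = -478953 / 340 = -1408.69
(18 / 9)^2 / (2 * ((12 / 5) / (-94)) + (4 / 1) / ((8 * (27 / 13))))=50760 / 2407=21.09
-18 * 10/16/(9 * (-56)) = 0.02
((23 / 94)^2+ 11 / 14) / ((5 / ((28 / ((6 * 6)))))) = 52301 / 397620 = 0.13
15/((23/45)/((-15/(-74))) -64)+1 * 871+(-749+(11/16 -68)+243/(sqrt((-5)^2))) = 171043987/1659920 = 103.04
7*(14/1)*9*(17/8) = 1874.25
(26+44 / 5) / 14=87 / 35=2.49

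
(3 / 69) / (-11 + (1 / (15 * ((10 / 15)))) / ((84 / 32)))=-105 / 26473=-0.00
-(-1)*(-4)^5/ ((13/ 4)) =-4096/ 13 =-315.08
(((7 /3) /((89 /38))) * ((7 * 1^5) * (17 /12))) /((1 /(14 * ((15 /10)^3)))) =332367 /712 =466.81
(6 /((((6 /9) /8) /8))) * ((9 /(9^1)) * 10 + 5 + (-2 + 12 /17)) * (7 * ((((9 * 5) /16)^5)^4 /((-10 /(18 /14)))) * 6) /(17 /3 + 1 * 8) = -39387981069164900881795063018798828125 /13165957754240570855784448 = -2991653308053.38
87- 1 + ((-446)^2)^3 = 7870623759839382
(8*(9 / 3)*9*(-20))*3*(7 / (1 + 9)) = -9072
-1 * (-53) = 53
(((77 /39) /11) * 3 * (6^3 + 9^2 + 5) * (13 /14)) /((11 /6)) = 906 /11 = 82.36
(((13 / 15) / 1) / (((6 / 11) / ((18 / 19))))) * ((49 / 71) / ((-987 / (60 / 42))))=-286 / 190209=-0.00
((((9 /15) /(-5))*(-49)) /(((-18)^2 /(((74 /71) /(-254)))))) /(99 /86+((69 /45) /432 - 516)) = 935508 /6467735896735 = 0.00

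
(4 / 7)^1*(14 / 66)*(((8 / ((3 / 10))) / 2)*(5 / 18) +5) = 940 / 891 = 1.05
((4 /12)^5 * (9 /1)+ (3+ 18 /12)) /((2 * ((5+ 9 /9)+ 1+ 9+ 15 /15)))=245 /1836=0.13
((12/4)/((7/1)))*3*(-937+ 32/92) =-1204.27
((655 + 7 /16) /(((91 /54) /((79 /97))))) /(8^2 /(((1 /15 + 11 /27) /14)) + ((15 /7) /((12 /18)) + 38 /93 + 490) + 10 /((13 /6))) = 2080295703 /15684248548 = 0.13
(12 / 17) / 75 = 4 / 425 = 0.01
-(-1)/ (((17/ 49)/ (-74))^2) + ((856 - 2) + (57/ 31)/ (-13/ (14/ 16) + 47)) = 31142674087/ 671925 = 46348.44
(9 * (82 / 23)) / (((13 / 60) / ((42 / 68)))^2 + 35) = 292912200 / 320627843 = 0.91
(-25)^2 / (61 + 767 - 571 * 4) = -625 / 1456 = -0.43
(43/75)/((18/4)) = 0.13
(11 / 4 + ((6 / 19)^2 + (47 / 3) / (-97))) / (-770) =-161371 / 46222440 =-0.00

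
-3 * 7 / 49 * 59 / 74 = -177 / 518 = -0.34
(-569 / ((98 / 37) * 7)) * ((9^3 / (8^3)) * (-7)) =15347637 / 50176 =305.88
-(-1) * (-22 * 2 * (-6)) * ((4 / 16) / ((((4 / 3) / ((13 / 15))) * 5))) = 429 / 50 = 8.58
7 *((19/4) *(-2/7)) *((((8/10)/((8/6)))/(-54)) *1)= 19/180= 0.11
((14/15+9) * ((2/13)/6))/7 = 149/4095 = 0.04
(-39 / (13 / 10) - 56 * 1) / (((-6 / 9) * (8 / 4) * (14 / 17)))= 2193 / 28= 78.32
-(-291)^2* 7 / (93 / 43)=-8496327 / 31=-274075.06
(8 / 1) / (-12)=-2 / 3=-0.67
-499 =-499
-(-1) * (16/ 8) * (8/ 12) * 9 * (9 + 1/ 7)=109.71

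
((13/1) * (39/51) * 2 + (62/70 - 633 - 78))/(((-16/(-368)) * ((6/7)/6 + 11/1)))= -1574304/1105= -1424.71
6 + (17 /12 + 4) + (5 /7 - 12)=11 /84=0.13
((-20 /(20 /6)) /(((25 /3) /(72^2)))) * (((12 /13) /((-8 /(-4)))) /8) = -69984 /325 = -215.34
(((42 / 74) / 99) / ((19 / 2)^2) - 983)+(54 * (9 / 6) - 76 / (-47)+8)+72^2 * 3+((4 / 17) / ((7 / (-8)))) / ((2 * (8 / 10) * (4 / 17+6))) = 112672118819668 / 7685898297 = 14659.59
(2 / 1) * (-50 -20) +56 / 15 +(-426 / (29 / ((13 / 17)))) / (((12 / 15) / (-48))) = 3976508 / 7395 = 537.73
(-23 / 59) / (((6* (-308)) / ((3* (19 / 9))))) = 437 / 327096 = 0.00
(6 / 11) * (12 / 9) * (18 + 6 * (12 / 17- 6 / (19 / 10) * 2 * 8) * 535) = -413196048 / 3553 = -116294.98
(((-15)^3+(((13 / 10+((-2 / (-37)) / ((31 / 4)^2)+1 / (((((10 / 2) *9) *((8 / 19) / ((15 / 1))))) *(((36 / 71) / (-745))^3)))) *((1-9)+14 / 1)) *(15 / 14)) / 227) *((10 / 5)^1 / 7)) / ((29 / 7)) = -71419227981977330419 / 14561134242048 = -4904784.67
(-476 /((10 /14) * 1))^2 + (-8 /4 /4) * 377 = 22195023 /50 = 443900.46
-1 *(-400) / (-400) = -1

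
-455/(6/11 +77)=-5005/853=-5.87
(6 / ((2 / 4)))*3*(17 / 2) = 306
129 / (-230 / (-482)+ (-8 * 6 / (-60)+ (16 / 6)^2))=1399005 / 90971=15.38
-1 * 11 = -11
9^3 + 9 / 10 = 7299 / 10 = 729.90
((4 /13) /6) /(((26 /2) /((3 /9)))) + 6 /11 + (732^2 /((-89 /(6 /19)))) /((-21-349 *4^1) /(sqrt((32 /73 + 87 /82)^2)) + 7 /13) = 7980653211171508 /3117941144891001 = 2.56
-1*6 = -6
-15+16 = 1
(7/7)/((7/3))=3/7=0.43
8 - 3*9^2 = -235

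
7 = 7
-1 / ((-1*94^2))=1 / 8836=0.00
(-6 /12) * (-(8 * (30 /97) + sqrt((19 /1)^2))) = 10.74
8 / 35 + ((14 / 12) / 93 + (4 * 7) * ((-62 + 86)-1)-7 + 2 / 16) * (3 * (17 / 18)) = 846251281 / 468720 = 1805.45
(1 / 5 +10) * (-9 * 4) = -367.20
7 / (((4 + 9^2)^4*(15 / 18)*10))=21 / 1305015625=0.00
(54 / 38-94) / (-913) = 0.10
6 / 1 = 6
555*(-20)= -11100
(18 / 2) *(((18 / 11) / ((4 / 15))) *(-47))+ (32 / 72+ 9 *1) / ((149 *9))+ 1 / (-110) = -1723001972 / 663795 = -2595.68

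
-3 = -3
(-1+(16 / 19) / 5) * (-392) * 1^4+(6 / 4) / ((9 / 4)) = 93094 / 285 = 326.65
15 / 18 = 5 / 6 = 0.83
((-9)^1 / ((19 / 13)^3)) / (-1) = 19773 / 6859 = 2.88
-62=-62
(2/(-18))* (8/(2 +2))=-2/9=-0.22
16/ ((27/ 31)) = 496/ 27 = 18.37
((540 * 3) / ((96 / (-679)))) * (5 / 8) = -458325 / 64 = -7161.33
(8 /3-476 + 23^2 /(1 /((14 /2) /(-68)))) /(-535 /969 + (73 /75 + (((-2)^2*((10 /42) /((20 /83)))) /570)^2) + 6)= -257115187035 /3128152141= -82.19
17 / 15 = 1.13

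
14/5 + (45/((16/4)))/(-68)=3583/1360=2.63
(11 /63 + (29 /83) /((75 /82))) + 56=7393363 /130725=56.56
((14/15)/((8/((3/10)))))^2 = 49/40000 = 0.00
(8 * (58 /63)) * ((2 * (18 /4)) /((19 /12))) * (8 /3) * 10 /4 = 37120 /133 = 279.10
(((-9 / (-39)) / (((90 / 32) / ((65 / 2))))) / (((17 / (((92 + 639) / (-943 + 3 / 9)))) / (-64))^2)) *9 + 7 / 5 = 514710463 / 2499245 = 205.95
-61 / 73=-0.84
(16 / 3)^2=256 / 9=28.44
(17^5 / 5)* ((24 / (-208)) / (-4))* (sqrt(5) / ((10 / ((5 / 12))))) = 1419857* sqrt(5) / 4160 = 763.20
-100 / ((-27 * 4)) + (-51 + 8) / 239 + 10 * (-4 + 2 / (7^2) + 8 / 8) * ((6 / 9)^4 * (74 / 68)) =-90548614 / 16126047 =-5.62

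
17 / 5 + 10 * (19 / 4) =509 / 10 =50.90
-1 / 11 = -0.09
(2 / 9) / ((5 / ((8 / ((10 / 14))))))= 112 / 225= 0.50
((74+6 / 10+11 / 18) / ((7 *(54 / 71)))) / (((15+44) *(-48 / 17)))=-1167169 / 13763520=-0.08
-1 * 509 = -509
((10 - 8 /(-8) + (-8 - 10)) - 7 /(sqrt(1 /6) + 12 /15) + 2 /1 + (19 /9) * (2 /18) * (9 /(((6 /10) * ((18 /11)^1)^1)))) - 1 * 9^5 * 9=-18338409721 /34506 + 175 * sqrt(6) /71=-531449.64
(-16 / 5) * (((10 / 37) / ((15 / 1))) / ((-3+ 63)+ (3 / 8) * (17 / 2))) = -512 / 561105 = -0.00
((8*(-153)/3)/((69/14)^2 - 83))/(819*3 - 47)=39984/13865935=0.00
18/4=9/2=4.50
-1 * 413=-413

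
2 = 2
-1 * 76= -76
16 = 16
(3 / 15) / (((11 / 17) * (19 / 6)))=102 / 1045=0.10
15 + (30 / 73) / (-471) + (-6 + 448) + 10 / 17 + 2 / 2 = 89349786 / 194837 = 458.59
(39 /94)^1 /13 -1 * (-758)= 758.03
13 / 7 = 1.86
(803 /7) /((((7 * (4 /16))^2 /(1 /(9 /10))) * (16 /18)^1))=16060 /343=46.82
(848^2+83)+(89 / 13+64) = 9350352 / 13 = 719257.85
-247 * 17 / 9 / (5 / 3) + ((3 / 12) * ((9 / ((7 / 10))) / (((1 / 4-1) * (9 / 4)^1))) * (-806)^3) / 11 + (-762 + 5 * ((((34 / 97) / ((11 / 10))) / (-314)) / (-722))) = 90666770.36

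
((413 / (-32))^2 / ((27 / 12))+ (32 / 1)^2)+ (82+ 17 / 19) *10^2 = 410947435 / 43776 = 9387.51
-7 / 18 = -0.39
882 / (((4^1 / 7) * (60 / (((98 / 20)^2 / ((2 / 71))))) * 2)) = 175414659 / 16000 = 10963.42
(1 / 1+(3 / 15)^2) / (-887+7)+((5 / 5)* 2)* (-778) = -17116013 / 11000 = -1556.00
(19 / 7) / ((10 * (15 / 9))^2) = 171 / 17500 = 0.01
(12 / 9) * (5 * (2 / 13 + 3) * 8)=6560 / 39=168.21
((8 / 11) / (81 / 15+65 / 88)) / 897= 0.00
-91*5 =-455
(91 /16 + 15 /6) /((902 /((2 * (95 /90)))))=2489 /129888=0.02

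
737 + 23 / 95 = 737.24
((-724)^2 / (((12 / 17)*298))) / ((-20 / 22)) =-6126307 / 2235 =-2741.08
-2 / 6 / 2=-1 / 6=-0.17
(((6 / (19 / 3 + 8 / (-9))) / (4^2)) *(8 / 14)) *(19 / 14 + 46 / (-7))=-0.21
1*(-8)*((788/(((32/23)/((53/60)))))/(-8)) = 240143/480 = 500.30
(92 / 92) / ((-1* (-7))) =1 / 7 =0.14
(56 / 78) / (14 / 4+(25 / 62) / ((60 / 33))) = 6944 / 35997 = 0.19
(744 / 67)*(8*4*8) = 190464 / 67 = 2842.75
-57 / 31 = -1.84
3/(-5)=-3/5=-0.60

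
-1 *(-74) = 74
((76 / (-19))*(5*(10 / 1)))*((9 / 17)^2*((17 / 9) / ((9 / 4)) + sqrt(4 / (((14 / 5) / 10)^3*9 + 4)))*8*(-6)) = 38400 / 17 + 194400000*sqrt(65587) / 18954643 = 4885.40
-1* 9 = -9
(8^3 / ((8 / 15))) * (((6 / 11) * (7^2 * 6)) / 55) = 338688 / 121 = 2799.07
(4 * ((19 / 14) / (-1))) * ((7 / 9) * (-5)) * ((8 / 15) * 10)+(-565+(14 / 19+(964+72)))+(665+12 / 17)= 10901558 / 8721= 1250.04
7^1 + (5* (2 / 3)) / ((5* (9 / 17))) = 223 / 27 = 8.26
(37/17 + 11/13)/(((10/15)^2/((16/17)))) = 24048/3757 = 6.40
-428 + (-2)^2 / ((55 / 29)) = -23424 / 55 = -425.89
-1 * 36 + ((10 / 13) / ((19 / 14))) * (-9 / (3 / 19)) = -68.31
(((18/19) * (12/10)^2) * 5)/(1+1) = 324/95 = 3.41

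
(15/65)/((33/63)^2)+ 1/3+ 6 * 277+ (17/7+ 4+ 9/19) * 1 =1048185202/627627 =1670.08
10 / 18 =5 / 9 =0.56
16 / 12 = 4 / 3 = 1.33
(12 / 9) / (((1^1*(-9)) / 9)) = -4 / 3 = -1.33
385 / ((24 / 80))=3850 / 3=1283.33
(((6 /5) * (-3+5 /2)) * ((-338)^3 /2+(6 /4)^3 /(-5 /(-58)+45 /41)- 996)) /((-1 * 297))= -217410660217 /5573700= -39006.52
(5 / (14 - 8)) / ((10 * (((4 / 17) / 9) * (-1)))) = -51 / 16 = -3.19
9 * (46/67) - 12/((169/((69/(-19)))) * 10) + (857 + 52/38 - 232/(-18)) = 8494856347/9681165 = 877.46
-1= -1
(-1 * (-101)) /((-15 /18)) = -606 /5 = -121.20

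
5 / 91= 0.05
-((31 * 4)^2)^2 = -236421376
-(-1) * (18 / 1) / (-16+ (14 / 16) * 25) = 144 / 47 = 3.06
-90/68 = -45/34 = -1.32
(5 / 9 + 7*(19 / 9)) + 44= 178 / 3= 59.33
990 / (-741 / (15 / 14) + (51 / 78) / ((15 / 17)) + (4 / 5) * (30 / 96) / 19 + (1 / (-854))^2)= -267509462220 / 186674537851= -1.43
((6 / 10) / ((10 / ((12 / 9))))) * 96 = 7.68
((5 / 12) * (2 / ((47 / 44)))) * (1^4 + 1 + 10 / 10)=110 / 47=2.34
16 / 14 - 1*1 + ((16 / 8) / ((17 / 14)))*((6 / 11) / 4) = 481 / 1309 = 0.37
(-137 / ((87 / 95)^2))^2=1528746780625 / 57289761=26684.47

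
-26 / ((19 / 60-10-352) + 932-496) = -0.35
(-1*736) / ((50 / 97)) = -35696 / 25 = -1427.84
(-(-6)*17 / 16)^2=2601 / 64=40.64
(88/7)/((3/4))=352/21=16.76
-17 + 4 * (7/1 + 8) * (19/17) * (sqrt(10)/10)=-17 + 114 * sqrt(10)/17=4.21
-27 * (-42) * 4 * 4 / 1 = 18144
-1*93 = -93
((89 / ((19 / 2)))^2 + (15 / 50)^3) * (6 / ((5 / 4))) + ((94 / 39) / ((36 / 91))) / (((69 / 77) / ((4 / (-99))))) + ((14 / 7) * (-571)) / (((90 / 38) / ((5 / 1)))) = -7527335819653 / 3783054375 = -1989.75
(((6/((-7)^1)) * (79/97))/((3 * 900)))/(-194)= 79/59276700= 0.00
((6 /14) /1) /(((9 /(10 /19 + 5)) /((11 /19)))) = 55 /361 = 0.15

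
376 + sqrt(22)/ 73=376.06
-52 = -52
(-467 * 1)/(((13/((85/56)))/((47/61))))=-1865665/44408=-42.01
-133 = -133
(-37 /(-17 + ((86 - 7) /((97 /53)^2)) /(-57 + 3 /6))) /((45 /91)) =3579851639 /833332995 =4.30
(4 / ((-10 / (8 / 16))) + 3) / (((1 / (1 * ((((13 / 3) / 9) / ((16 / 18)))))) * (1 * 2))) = 91 / 120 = 0.76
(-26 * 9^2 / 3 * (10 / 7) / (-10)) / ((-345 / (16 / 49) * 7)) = -3744 / 276115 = -0.01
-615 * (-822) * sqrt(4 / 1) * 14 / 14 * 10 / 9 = 1123400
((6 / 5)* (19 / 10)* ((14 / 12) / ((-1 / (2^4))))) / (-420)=38 / 375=0.10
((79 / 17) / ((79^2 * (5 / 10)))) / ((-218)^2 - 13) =2 / 63807273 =0.00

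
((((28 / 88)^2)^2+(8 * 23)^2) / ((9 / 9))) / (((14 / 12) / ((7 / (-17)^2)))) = 23792920611 / 33849992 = 702.89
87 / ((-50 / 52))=-2262 / 25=-90.48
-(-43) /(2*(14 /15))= 645 /28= 23.04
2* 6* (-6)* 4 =-288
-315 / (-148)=315 / 148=2.13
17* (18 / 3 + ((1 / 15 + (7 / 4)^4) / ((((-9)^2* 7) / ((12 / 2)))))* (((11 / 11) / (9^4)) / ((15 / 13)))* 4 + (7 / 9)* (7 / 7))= 1028736074291 / 8928208800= 115.22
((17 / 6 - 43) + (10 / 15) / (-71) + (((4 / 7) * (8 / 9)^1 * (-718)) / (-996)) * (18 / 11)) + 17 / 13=-1354475075 / 35393358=-38.27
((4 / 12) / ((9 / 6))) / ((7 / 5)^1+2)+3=469 / 153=3.07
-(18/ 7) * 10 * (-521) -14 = 93682/ 7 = 13383.14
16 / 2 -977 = -969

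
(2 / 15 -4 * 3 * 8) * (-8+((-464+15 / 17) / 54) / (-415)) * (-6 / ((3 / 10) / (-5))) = 8742715012 / 114291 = 76495.22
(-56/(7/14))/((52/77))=-2156/13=-165.85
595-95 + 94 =594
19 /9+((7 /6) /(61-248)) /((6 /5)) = 14177 /6732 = 2.11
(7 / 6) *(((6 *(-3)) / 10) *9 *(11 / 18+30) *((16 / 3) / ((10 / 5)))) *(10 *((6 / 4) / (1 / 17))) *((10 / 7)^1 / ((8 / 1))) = -140505 / 2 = -70252.50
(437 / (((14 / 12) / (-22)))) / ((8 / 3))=-43263 / 14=-3090.21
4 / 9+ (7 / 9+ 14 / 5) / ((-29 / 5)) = -5 / 29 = -0.17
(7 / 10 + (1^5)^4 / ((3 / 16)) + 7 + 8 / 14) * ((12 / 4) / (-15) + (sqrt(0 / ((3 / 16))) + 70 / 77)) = 37141 / 3850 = 9.65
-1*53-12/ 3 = -57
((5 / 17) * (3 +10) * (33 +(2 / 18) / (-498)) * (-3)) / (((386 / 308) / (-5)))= 3701322625 / 2450907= 1510.18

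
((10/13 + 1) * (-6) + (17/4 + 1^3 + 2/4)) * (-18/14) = 2277/364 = 6.26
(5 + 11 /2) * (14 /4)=147 /4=36.75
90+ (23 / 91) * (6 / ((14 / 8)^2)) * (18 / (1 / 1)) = 441054 / 4459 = 98.91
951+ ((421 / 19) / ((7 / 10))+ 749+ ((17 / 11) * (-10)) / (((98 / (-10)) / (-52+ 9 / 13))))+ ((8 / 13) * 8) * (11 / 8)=220669468 / 133133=1657.51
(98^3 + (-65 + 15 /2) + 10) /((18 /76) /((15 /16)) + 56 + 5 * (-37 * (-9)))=178817455 /327038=546.78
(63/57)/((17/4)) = 84/323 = 0.26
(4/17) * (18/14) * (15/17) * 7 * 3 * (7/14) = 810/289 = 2.80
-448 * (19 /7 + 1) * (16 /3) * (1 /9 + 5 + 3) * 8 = -15548416 /27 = -575867.26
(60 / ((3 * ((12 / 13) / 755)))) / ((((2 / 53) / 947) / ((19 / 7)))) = 46799343175 / 42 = 1114270075.60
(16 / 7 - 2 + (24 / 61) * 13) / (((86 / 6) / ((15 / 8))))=51885 / 73444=0.71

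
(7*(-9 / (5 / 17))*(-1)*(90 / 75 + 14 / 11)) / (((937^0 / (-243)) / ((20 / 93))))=-47192544 / 1705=-27678.91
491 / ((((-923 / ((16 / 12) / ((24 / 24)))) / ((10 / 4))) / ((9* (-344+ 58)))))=324060 / 71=4564.23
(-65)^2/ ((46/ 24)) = 50700/ 23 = 2204.35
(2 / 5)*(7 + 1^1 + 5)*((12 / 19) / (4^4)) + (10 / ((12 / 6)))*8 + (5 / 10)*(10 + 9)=150519 / 3040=49.51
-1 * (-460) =460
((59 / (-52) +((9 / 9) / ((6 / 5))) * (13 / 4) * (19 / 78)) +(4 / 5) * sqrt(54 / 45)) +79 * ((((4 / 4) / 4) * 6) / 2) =4 * sqrt(30) / 25 +110027 / 1872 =59.65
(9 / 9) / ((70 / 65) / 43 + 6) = 559 / 3368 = 0.17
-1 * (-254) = 254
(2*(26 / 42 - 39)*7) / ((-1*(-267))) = -1612 / 801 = -2.01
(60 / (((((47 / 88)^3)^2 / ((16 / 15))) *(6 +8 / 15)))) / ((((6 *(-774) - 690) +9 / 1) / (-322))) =683602815746048 / 26786350092565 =25.52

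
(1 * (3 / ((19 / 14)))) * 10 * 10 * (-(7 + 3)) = -42000 / 19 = -2210.53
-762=-762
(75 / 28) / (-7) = -75 / 196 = -0.38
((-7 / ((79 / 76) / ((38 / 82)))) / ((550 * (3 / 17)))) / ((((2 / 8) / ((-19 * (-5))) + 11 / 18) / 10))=-39178608 / 74785271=-0.52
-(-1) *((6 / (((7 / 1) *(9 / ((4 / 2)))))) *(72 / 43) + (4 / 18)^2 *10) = 19816 / 24381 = 0.81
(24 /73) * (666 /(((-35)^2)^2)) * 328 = 0.05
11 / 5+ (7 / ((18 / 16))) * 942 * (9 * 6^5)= 2050997771 / 5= 410199554.20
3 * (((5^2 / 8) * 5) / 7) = 375 / 56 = 6.70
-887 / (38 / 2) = -887 / 19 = -46.68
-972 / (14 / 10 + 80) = -4860 / 407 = -11.94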